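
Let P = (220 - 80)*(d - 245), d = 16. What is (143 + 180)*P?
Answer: -10355380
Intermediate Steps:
P = -32060 (P = (220 - 80)*(16 - 245) = 140*(-229) = -32060)
(143 + 180)*P = (143 + 180)*(-32060) = 323*(-32060) = -10355380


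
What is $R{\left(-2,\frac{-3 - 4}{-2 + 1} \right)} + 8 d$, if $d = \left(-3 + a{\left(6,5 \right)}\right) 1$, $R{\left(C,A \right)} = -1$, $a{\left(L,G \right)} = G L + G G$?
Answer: $415$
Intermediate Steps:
$a{\left(L,G \right)} = G^{2} + G L$ ($a{\left(L,G \right)} = G L + G^{2} = G^{2} + G L$)
$d = 52$ ($d = \left(-3 + 5 \left(5 + 6\right)\right) 1 = \left(-3 + 5 \cdot 11\right) 1 = \left(-3 + 55\right) 1 = 52 \cdot 1 = 52$)
$R{\left(-2,\frac{-3 - 4}{-2 + 1} \right)} + 8 d = -1 + 8 \cdot 52 = -1 + 416 = 415$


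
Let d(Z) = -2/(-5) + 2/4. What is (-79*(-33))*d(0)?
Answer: 23463/10 ≈ 2346.3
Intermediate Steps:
d(Z) = 9/10 (d(Z) = -2*(-⅕) + 2*(¼) = ⅖ + ½ = 9/10)
(-79*(-33))*d(0) = -79*(-33)*(9/10) = 2607*(9/10) = 23463/10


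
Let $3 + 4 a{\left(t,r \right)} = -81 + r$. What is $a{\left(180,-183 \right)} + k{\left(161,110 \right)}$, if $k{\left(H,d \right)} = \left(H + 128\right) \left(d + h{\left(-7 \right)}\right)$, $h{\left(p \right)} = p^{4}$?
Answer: $\frac{2902449}{4} \approx 7.2561 \cdot 10^{5}$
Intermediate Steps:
$k{\left(H,d \right)} = \left(128 + H\right) \left(2401 + d\right)$ ($k{\left(H,d \right)} = \left(H + 128\right) \left(d + \left(-7\right)^{4}\right) = \left(128 + H\right) \left(d + 2401\right) = \left(128 + H\right) \left(2401 + d\right)$)
$a{\left(t,r \right)} = -21 + \frac{r}{4}$ ($a{\left(t,r \right)} = - \frac{3}{4} + \frac{-81 + r}{4} = - \frac{3}{4} + \left(- \frac{81}{4} + \frac{r}{4}\right) = -21 + \frac{r}{4}$)
$a{\left(180,-183 \right)} + k{\left(161,110 \right)} = \left(-21 + \frac{1}{4} \left(-183\right)\right) + \left(307328 + 128 \cdot 110 + 2401 \cdot 161 + 161 \cdot 110\right) = \left(-21 - \frac{183}{4}\right) + \left(307328 + 14080 + 386561 + 17710\right) = - \frac{267}{4} + 725679 = \frac{2902449}{4}$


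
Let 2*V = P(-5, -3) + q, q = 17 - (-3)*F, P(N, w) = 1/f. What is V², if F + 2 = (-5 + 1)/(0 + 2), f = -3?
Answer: 49/9 ≈ 5.4444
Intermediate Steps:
F = -4 (F = -2 + (-5 + 1)/(0 + 2) = -2 - 4/2 = -2 - 4*½ = -2 - 2 = -4)
P(N, w) = -⅓ (P(N, w) = 1/(-3) = -⅓)
q = 5 (q = 17 - (-3)*(-4) = 17 - 1*12 = 17 - 12 = 5)
V = 7/3 (V = (-⅓ + 5)/2 = (½)*(14/3) = 7/3 ≈ 2.3333)
V² = (7/3)² = 49/9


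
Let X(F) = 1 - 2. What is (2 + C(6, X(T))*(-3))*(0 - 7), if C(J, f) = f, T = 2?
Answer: -35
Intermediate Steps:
X(F) = -1
(2 + C(6, X(T))*(-3))*(0 - 7) = (2 - 1*(-3))*(0 - 7) = (2 + 3)*(-7) = 5*(-7) = -35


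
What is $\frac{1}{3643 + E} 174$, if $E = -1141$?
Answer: $\frac{29}{417} \approx 0.069544$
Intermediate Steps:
$\frac{1}{3643 + E} 174 = \frac{1}{3643 - 1141} \cdot 174 = \frac{1}{2502} \cdot 174 = \frac{29}{417}$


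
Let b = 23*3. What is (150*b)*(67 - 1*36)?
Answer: 320850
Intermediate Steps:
b = 69
(150*b)*(67 - 1*36) = (150*69)*(67 - 1*36) = 10350*(67 - 36) = 10350*31 = 320850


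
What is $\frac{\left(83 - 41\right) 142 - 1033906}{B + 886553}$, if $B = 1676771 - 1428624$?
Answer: $- \frac{513971}{567350} \approx -0.90592$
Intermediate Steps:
$B = 248147$ ($B = 1676771 - 1428624 = 248147$)
$\frac{\left(83 - 41\right) 142 - 1033906}{B + 886553} = \frac{\left(83 - 41\right) 142 - 1033906}{248147 + 886553} = \frac{42 \cdot 142 - 1033906}{1134700} = \left(5964 - 1033906\right) \frac{1}{1134700} = \left(-1027942\right) \frac{1}{1134700} = - \frac{513971}{567350}$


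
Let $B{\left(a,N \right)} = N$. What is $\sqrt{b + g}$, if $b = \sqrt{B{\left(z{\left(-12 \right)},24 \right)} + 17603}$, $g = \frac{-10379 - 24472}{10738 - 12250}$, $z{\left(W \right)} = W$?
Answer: $\frac{\sqrt{162638 + 7056 \sqrt{17627}}}{84} \approx 12.483$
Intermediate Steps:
$g = \frac{11617}{504}$ ($g = - \frac{34851}{-1512} = \left(-34851\right) \left(- \frac{1}{1512}\right) = \frac{11617}{504} \approx 23.05$)
$b = \sqrt{17627}$ ($b = \sqrt{24 + 17603} = \sqrt{17627} \approx 132.77$)
$\sqrt{b + g} = \sqrt{\sqrt{17627} + \frac{11617}{504}} = \sqrt{\frac{11617}{504} + \sqrt{17627}}$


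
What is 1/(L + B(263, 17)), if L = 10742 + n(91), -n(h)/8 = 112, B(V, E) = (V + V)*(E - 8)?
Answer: 1/14580 ≈ 6.8587e-5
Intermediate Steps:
B(V, E) = 2*V*(-8 + E) (B(V, E) = (2*V)*(-8 + E) = 2*V*(-8 + E))
n(h) = -896 (n(h) = -8*112 = -896)
L = 9846 (L = 10742 - 896 = 9846)
1/(L + B(263, 17)) = 1/(9846 + 2*263*(-8 + 17)) = 1/(9846 + 2*263*9) = 1/(9846 + 4734) = 1/14580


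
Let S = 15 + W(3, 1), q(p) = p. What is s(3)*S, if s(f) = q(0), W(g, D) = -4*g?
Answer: 0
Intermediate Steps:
s(f) = 0
S = 3 (S = 15 - 4*3 = 15 - 12 = 3)
s(3)*S = 0*3 = 0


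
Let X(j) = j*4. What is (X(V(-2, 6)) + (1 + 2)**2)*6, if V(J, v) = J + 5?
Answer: 126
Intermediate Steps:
V(J, v) = 5 + J
X(j) = 4*j
(X(V(-2, 6)) + (1 + 2)**2)*6 = (4*(5 - 2) + (1 + 2)**2)*6 = (4*3 + 3**2)*6 = (12 + 9)*6 = 21*6 = 126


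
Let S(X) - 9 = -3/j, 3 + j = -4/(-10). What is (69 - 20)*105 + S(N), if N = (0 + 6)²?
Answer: 67017/13 ≈ 5155.2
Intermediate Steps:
j = -13/5 (j = -3 - 4/(-10) = -3 - 4*(-⅒) = -3 + ⅖ = -13/5 ≈ -2.6000)
N = 36 (N = 6² = 36)
S(X) = 132/13 (S(X) = 9 - 3/(-13/5) = 9 - 3*(-5/13) = 9 + 15/13 = 132/13)
(69 - 20)*105 + S(N) = (69 - 20)*105 + 132/13 = 49*105 + 132/13 = 5145 + 132/13 = 67017/13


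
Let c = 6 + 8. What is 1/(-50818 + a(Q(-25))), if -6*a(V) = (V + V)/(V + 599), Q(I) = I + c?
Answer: -1764/89642941 ≈ -1.9678e-5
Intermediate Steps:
c = 14
Q(I) = 14 + I (Q(I) = I + 14 = 14 + I)
a(V) = -V/(3*(599 + V)) (a(V) = -(V + V)/(6*(V + 599)) = -2*V/(6*(599 + V)) = -V/(3*(599 + V)))
1/(-50818 + a(Q(-25))) = 1/(-50818 - (14 - 25)/(1797 + 3*(14 - 25))) = 1/(-50818 - 1*(-11)/(1797 + 3*(-11))) = 1/(-50818 - 1*(-11)/(1797 - 33)) = 1/(-50818 - 1*(-11)/1764) = 1/(-50818 - 1*(-11)*1/1764) = 1/(-50818 + 11/1764) = 1/(-89642941/1764) = -1764/89642941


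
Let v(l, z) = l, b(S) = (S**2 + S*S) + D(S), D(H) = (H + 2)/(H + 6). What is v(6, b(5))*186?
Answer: 1116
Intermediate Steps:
D(H) = (2 + H)/(6 + H)
b(S) = 2*S**2 + (2 + S)/(6 + S) (b(S) = (S**2 + S*S) + (2 + S)/(6 + S) = (S**2 + S**2) + (2 + S)/(6 + S) = 2*S**2 + (2 + S)/(6 + S))
v(6, b(5))*186 = 6*186 = 1116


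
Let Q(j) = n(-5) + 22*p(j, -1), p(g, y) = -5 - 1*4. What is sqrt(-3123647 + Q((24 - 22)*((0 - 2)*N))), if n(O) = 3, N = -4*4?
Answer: I*sqrt(3123842) ≈ 1767.4*I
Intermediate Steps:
N = -16
p(g, y) = -9 (p(g, y) = -5 - 4 = -9)
Q(j) = -195 (Q(j) = 3 + 22*(-9) = 3 - 198 = -195)
sqrt(-3123647 + Q((24 - 22)*((0 - 2)*N))) = sqrt(-3123647 - 195) = sqrt(-3123842) = I*sqrt(3123842)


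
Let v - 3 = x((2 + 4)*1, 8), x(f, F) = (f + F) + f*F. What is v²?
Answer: 4225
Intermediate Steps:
x(f, F) = F + f + F*f (x(f, F) = (F + f) + F*f = F + f + F*f)
v = 65 (v = 3 + (8 + (2 + 4)*1 + 8*((2 + 4)*1)) = 3 + (8 + 6*1 + 8*(6*1)) = 3 + (8 + 6 + 8*6) = 3 + (8 + 6 + 48) = 3 + 62 = 65)
v² = 65² = 4225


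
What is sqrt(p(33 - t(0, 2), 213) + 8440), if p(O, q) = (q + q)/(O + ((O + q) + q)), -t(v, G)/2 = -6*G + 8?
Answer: sqrt(478126054)/238 ≈ 91.874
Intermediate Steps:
t(v, G) = -16 + 12*G (t(v, G) = -2*(-6*G + 8) = -2*(8 - 6*G) = -16 + 12*G)
p(O, q) = 2*q/(2*O + 2*q) (p(O, q) = (2*q)/(O + (O + 2*q)) = (2*q)/(2*O + 2*q) = 2*q/(2*O + 2*q))
sqrt(p(33 - t(0, 2), 213) + 8440) = sqrt(213/((33 - (-16 + 12*2)) + 213) + 8440) = sqrt(213/((33 - (-16 + 24)) + 213) + 8440) = sqrt(213/((33 - 1*8) + 213) + 8440) = sqrt(213/((33 - 8) + 213) + 8440) = sqrt(213/(25 + 213) + 8440) = sqrt(213/238 + 8440) = sqrt(2008933/238) = sqrt(478126054)/238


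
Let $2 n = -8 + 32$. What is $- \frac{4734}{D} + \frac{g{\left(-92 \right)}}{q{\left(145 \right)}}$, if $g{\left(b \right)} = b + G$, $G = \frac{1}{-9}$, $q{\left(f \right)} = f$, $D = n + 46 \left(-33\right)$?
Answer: $\frac{821566}{327555} \approx 2.5082$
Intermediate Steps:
$n = 12$ ($n = \frac{-8 + 32}{2} = \frac{1}{2} \cdot 24 = 12$)
$D = -1506$ ($D = 12 + 46 \left(-33\right) = 12 - 1518 = -1506$)
$G = - \frac{1}{9} \approx -0.11111$
$g{\left(b \right)} = - \frac{1}{9} + b$ ($g{\left(b \right)} = b - \frac{1}{9} = - \frac{1}{9} + b$)
$- \frac{4734}{D} + \frac{g{\left(-92 \right)}}{q{\left(145 \right)}} = - \frac{4734}{-1506} + \frac{- \frac{1}{9} - 92}{145} = \left(-4734\right) \left(- \frac{1}{1506}\right) - \frac{829}{1305} = \frac{789}{251} - \frac{829}{1305} = \frac{821566}{327555}$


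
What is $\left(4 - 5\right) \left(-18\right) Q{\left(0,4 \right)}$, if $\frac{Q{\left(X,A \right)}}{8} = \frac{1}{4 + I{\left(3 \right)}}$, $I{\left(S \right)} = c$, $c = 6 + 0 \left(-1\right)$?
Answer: $\frac{72}{5} \approx 14.4$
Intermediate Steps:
$c = 6$ ($c = 6 + 0 = 6$)
$I{\left(S \right)} = 6$
$Q{\left(X,A \right)} = \frac{4}{5}$ ($Q{\left(X,A \right)} = \frac{8}{4 + 6} = \frac{8}{10} = 8 \cdot \frac{1}{10} = \frac{4}{5}$)
$\left(4 - 5\right) \left(-18\right) Q{\left(0,4 \right)} = \left(4 - 5\right) \left(-18\right) \frac{4}{5} = \left(-1\right) \left(-18\right) \frac{4}{5} = 18 \cdot \frac{4}{5} = \frac{72}{5}$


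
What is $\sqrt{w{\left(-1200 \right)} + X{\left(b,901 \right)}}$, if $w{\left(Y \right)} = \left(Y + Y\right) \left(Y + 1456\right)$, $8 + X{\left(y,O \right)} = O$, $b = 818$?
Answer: $i \sqrt{613507} \approx 783.27 i$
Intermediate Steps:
$X{\left(y,O \right)} = -8 + O$
$w{\left(Y \right)} = 2 Y \left(1456 + Y\right)$
$\sqrt{w{\left(-1200 \right)} + X{\left(b,901 \right)}} = \sqrt{2 \left(-1200\right) \left(1456 - 1200\right) + \left(-8 + 901\right)} = \sqrt{2 \left(-1200\right) 256 + 893} = \sqrt{-614400 + 893} = \sqrt{-613507} = i \sqrt{613507}$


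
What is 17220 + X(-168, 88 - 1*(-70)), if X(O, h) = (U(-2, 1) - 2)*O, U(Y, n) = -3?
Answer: 18060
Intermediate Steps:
X(O, h) = -5*O (X(O, h) = (-3 - 2)*O = -5*O)
17220 + X(-168, 88 - 1*(-70)) = 17220 - 5*(-168) = 17220 + 840 = 18060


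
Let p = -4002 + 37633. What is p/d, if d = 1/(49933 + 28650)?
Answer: 2642824873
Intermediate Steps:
p = 33631
d = 1/78583 ≈ 1.2725e-5
p/d = 33631/(1/78583) = 33631*78583 = 2642824873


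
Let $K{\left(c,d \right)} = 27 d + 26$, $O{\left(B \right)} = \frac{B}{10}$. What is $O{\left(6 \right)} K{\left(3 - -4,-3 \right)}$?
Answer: $-33$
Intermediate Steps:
$O{\left(B \right)} = \frac{B}{10}$ ($O{\left(B \right)} = B \frac{1}{10} = \frac{B}{10}$)
$K{\left(c,d \right)} = 26 + 27 d$
$O{\left(6 \right)} K{\left(3 - -4,-3 \right)} = \frac{1}{10} \cdot 6 \left(26 + 27 \left(-3\right)\right) = \frac{3 \left(26 - 81\right)}{5} = \frac{3}{5} \left(-55\right) = -33$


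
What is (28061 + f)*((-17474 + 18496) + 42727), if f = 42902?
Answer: 3104560287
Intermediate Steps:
(28061 + f)*((-17474 + 18496) + 42727) = (28061 + 42902)*((-17474 + 18496) + 42727) = 70963*(1022 + 42727) = 70963*43749 = 3104560287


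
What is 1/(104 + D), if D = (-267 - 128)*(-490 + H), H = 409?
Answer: 1/32099 ≈ 3.1154e-5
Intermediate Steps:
D = 31995 (D = (-267 - 128)*(-490 + 409) = -395*(-81) = 31995)
1/(104 + D) = 1/(104 + 31995) = 1/32099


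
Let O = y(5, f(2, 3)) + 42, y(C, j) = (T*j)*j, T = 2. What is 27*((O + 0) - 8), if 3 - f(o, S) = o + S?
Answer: 1134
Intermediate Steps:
f(o, S) = 3 - S - o (f(o, S) = 3 - (o + S) = 3 - (S + o) = 3 + (-S - o) = 3 - S - o)
y(C, j) = 2*j² (y(C, j) = (2*j)*j = 2*j²)
O = 50 (O = 2*(3 - 1*3 - 1*2)² + 42 = 2*(3 - 3 - 2)² + 42 = 2*(-2)² + 42 = 2*4 + 42 = 8 + 42 = 50)
27*((O + 0) - 8) = 27*((50 + 0) - 8) = 27*(50 - 8) = 27*42 = 1134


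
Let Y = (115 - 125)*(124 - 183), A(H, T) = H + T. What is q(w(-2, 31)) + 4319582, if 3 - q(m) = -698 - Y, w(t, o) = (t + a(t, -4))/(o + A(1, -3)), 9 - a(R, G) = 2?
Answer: 4320873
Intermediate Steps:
a(R, G) = 7 (a(R, G) = 9 - 1*2 = 9 - 2 = 7)
Y = 590 (Y = -10*(-59) = 590)
w(t, o) = (7 + t)/(-2 + o) (w(t, o) = (t + 7)/(o + (1 - 3)) = (7 + t)/(o - 2) = (7 + t)/(-2 + o))
q(m) = 1291 (q(m) = 3 - (-698 - 1*590) = 3 - (-698 - 590) = 3 - 1*(-1288) = 3 + 1288 = 1291)
q(w(-2, 31)) + 4319582 = 1291 + 4319582 = 4320873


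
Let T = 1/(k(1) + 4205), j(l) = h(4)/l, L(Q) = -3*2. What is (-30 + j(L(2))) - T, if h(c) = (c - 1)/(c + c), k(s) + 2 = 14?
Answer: -2028393/67472 ≈ -30.063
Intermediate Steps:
k(s) = 12 (k(s) = -2 + 14 = 12)
h(c) = (-1 + c)/(2*c) (h(c) = (-1 + c)/((2*c)) = (-1 + c)*(1/(2*c)) = (-1 + c)/(2*c))
L(Q) = -6
j(l) = 3/(8*l) (j(l) = ((½)*(-1 + 4)/4)/l = ((½)*(¼)*3)/l = 3/(8*l))
T = 1/4217 (T = 1/(12 + 4205) = 1/4217 ≈ 0.00023714)
(-30 + j(L(2))) - T = (-30 + (3/8)/(-6)) - 1*1/4217 = (-30 + (3/8)*(-⅙)) - 1/4217 = (-30 - 1/16) - 1/4217 = -481/16 - 1/4217 = -2028393/67472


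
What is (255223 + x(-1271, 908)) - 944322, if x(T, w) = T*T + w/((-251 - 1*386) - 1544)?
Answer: 2020350994/2181 ≈ 9.2634e+5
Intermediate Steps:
x(T, w) = T² - w/2181 (x(T, w) = T² + w/((-251 - 386) - 1544) = T² + w/(-637 - 1544) = T² + w/(-2181) = T² - w/2181)
(255223 + x(-1271, 908)) - 944322 = (255223 + ((-1271)² - 1/2181*908)) - 944322 = (255223 + (1615441 - 908/2181)) - 944322 = (255223 + 3523275913/2181) - 944322 = 4079917276/2181 - 944322 = 2020350994/2181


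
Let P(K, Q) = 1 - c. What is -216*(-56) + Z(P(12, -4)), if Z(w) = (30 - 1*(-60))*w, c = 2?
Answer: 12006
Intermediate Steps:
P(K, Q) = -1 (P(K, Q) = 1 - 1*2 = 1 - 2 = -1)
Z(w) = 90*w (Z(w) = (30 + 60)*w = 90*w)
-216*(-56) + Z(P(12, -4)) = -216*(-56) + 90*(-1) = 12096 - 90 = 12006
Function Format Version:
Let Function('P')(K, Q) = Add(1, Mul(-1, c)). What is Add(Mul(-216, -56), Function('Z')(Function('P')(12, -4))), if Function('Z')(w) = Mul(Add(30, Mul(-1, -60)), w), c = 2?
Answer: 12006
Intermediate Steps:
Function('P')(K, Q) = -1 (Function('P')(K, Q) = Add(1, Mul(-1, 2)) = Add(1, -2) = -1)
Function('Z')(w) = Mul(90, w) (Function('Z')(w) = Mul(Add(30, 60), w) = Mul(90, w))
Add(Mul(-216, -56), Function('Z')(Function('P')(12, -4))) = Add(Mul(-216, -56), Mul(90, -1)) = Add(12096, -90) = 12006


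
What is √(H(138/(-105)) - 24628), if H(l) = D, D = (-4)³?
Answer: 2*I*√6173 ≈ 157.14*I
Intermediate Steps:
D = -64
H(l) = -64
√(H(138/(-105)) - 24628) = √(-64 - 24628) = √(-24692) = 2*I*√6173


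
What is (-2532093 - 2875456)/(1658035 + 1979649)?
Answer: -5407549/3637684 ≈ -1.4865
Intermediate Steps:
(-2532093 - 2875456)/(1658035 + 1979649) = -5407549/3637684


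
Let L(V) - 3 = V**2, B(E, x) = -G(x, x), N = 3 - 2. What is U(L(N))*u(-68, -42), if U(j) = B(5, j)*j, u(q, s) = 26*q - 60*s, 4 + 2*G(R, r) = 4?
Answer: 0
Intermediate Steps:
N = 1
G(R, r) = 0 (G(R, r) = -2 + (1/2)*4 = -2 + 2 = 0)
B(E, x) = 0 (B(E, x) = -1*0 = 0)
u(q, s) = -60*s + 26*q
L(V) = 3 + V**2
U(j) = 0 (U(j) = 0*j = 0)
U(L(N))*u(-68, -42) = 0*(-60*(-42) + 26*(-68)) = 0*(2520 - 1768) = 0*752 = 0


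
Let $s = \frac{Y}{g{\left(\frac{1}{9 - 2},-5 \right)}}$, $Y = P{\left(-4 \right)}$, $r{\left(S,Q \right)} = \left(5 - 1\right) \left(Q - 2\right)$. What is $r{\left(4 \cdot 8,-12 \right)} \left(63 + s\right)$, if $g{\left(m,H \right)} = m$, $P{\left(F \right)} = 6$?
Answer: $-5880$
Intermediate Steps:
$r{\left(S,Q \right)} = -8 + 4 Q$ ($r{\left(S,Q \right)} = 4 \left(-2 + Q\right) = -8 + 4 Q$)
$Y = 6$
$s = 42$ ($s = \frac{6}{\frac{1}{9 - 2}} = \frac{6}{\frac{1}{7}} = 6 \frac{1}{\frac{1}{7}} = 6 \cdot 7 = 42$)
$r{\left(4 \cdot 8,-12 \right)} \left(63 + s\right) = \left(-8 + 4 \left(-12\right)\right) \left(63 + 42\right) = \left(-8 - 48\right) 105 = \left(-56\right) 105 = -5880$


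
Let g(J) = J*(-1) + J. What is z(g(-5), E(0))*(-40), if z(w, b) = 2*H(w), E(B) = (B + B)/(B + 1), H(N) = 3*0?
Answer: 0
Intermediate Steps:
H(N) = 0
E(B) = 2*B/(1 + B) (E(B) = (2*B)/(1 + B) = 2*B/(1 + B))
g(J) = 0 (g(J) = -J + J = 0)
z(w, b) = 0 (z(w, b) = 2*0 = 0)
z(g(-5), E(0))*(-40) = 0*(-40) = 0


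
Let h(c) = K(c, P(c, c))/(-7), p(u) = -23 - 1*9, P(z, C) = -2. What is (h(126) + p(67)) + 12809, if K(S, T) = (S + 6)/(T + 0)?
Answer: 89505/7 ≈ 12786.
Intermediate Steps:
K(S, T) = (6 + S)/T
p(u) = -32 (p(u) = -23 - 9 = -32)
h(c) = 3/7 + c/14 (h(c) = ((6 + c)/(-2))/(-7) = -(6 + c)/2*(-1/7) = (-3 - c/2)*(-1/7) = 3/7 + c/14)
(h(126) + p(67)) + 12809 = ((3/7 + (1/14)*126) - 32) + 12809 = ((3/7 + 9) - 32) + 12809 = (66/7 - 32) + 12809 = -158/7 + 12809 = 89505/7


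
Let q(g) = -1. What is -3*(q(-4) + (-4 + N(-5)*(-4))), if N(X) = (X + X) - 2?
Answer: -129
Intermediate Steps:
N(X) = -2 + 2*X (N(X) = 2*X - 2 = -2 + 2*X)
-3*(q(-4) + (-4 + N(-5)*(-4))) = -3*(-1 + (-4 + (-2 + 2*(-5))*(-4))) = -3*(-1 + (-4 + (-2 - 10)*(-4))) = -3*(-1 + (-4 - 12*(-4))) = -3*(-1 + (-4 + 48)) = -3*(-1 + 44) = -3*43 = -129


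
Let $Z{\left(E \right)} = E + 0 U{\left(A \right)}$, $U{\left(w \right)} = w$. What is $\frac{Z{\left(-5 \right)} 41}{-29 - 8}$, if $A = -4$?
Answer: $\frac{205}{37} \approx 5.5405$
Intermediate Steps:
$Z{\left(E \right)} = E$ ($Z{\left(E \right)} = E + 0 \left(-4\right) = E + 0 = E$)
$\frac{Z{\left(-5 \right)} 41}{-29 - 8} = \frac{\left(-5\right) 41}{-29 - 8} = - \frac{205}{-37} = \left(-205\right) \left(- \frac{1}{37}\right) = \frac{205}{37}$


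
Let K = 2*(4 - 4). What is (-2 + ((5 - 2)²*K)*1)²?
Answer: 4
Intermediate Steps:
K = 0 (K = 2*0 = 0)
(-2 + ((5 - 2)²*K)*1)² = (-2 + ((5 - 2)²*0)*1)² = (-2 + (3²*0)*1)² = (-2 + (9*0)*1)² = (-2 + 0*1)² = (-2 + 0)² = (-2)² = 4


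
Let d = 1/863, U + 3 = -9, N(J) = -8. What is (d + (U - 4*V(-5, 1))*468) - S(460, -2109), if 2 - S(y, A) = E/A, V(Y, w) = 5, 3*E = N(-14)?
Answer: -81782877347/5460201 ≈ -14978.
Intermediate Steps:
E = -8/3 (E = (⅓)*(-8) = -8/3 ≈ -2.6667)
U = -12 (U = -3 - 9 = -12)
d = 1/863 ≈ 0.0011587
S(y, A) = 2 + 8/(3*A) (S(y, A) = 2 - (-8)/(3*A) = 2 + 8/(3*A))
(d + (U - 4*V(-5, 1))*468) - S(460, -2109) = (1/863 + (-12 - 4*5)*468) - (2 + (8/3)/(-2109)) = (1/863 + (-12 - 20)*468) - (2 + (8/3)*(-1/2109)) = (1/863 - 32*468) - (2 - 8/6327) = (1/863 - 14976) - 1*12646/6327 = -12924287/863 - 12646/6327 = -81782877347/5460201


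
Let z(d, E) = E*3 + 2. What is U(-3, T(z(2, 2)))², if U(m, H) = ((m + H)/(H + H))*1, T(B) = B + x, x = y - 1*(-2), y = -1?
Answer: ⅑ ≈ 0.11111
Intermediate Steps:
x = 1 (x = -1 - 1*(-2) = -1 + 2 = 1)
z(d, E) = 2 + 3*E (z(d, E) = 3*E + 2 = 2 + 3*E)
T(B) = 1 + B (T(B) = B + 1 = 1 + B)
U(m, H) = (H + m)/(2*H) (U(m, H) = ((H + m)/((2*H)))*1 = ((H + m)*(1/(2*H)))*1 = ((H + m)/(2*H))*1 = (H + m)/(2*H))
U(-3, T(z(2, 2)))² = (((1 + (2 + 3*2)) - 3)/(2*(1 + (2 + 3*2))))² = (((1 + (2 + 6)) - 3)/(2*(1 + (2 + 6))))² = (((1 + 8) - 3)/(2*(1 + 8)))² = ((½)*(9 - 3)/9)² = ((½)*(⅑)*6)² = (⅓)² = ⅑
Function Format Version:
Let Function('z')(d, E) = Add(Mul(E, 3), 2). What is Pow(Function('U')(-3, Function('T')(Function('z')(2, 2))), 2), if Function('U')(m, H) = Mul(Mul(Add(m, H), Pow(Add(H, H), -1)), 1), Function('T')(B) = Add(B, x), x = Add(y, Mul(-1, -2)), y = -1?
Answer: Rational(1, 9) ≈ 0.11111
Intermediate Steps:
x = 1 (x = Add(-1, Mul(-1, -2)) = Add(-1, 2) = 1)
Function('z')(d, E) = Add(2, Mul(3, E)) (Function('z')(d, E) = Add(Mul(3, E), 2) = Add(2, Mul(3, E)))
Function('T')(B) = Add(1, B) (Function('T')(B) = Add(B, 1) = Add(1, B))
Function('U')(m, H) = Mul(Rational(1, 2), Pow(H, -1), Add(H, m)) (Function('U')(m, H) = Mul(Mul(Add(H, m), Pow(Mul(2, H), -1)), 1) = Mul(Mul(Add(H, m), Mul(Rational(1, 2), Pow(H, -1))), 1) = Mul(Mul(Rational(1, 2), Pow(H, -1), Add(H, m)), 1) = Mul(Rational(1, 2), Pow(H, -1), Add(H, m)))
Pow(Function('U')(-3, Function('T')(Function('z')(2, 2))), 2) = Pow(Mul(Rational(1, 2), Pow(Add(1, Add(2, Mul(3, 2))), -1), Add(Add(1, Add(2, Mul(3, 2))), -3)), 2) = Pow(Mul(Rational(1, 2), Pow(Add(1, Add(2, 6)), -1), Add(Add(1, Add(2, 6)), -3)), 2) = Pow(Mul(Rational(1, 2), Pow(Add(1, 8), -1), Add(Add(1, 8), -3)), 2) = Pow(Mul(Rational(1, 2), Pow(9, -1), Add(9, -3)), 2) = Pow(Mul(Rational(1, 2), Rational(1, 9), 6), 2) = Pow(Rational(1, 3), 2) = Rational(1, 9)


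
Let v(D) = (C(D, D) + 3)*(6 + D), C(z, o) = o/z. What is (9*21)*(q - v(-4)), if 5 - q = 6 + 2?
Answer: -2079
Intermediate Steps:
v(D) = 24 + 4*D (v(D) = (D/D + 3)*(6 + D) = (1 + 3)*(6 + D) = 4*(6 + D) = 24 + 4*D)
q = -3 (q = 5 - (6 + 2) = 5 - 1*8 = 5 - 8 = -3)
(9*21)*(q - v(-4)) = (9*21)*(-3 - (24 + 4*(-4))) = 189*(-3 - (24 - 16)) = 189*(-3 - 1*8) = 189*(-3 - 8) = 189*(-11) = -2079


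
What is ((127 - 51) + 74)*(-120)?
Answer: -18000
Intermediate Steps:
((127 - 51) + 74)*(-120) = (76 + 74)*(-120) = 150*(-120) = -18000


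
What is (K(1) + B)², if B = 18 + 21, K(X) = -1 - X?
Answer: 1369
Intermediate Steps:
B = 39
(K(1) + B)² = ((-1 - 1*1) + 39)² = ((-1 - 1) + 39)² = (-2 + 39)² = 37² = 1369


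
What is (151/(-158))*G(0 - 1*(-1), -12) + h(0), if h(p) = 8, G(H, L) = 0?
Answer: 8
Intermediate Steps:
(151/(-158))*G(0 - 1*(-1), -12) + h(0) = (151/(-158))*0 + 8 = (151*(-1/158))*0 + 8 = -151/158*0 + 8 = 0 + 8 = 8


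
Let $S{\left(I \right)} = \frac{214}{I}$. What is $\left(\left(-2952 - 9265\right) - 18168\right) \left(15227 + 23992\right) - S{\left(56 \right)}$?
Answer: $- \frac{33366740927}{28} \approx -1.1917 \cdot 10^{9}$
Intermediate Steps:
$\left(\left(-2952 - 9265\right) - 18168\right) \left(15227 + 23992\right) - S{\left(56 \right)} = \left(\left(-2952 - 9265\right) - 18168\right) \left(15227 + 23992\right) - \frac{214}{56} = \left(-12217 - 18168\right) 39219 - 214 \cdot \frac{1}{56} = \left(-30385\right) 39219 - \frac{107}{28} = -1191669315 - \frac{107}{28} = - \frac{33366740927}{28}$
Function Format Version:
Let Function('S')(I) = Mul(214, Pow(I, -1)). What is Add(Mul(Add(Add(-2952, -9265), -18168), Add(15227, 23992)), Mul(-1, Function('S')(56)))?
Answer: Rational(-33366740927, 28) ≈ -1.1917e+9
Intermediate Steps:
Add(Mul(Add(Add(-2952, -9265), -18168), Add(15227, 23992)), Mul(-1, Function('S')(56))) = Add(Mul(Add(Add(-2952, -9265), -18168), Add(15227, 23992)), Mul(-1, Mul(214, Pow(56, -1)))) = Add(Mul(Add(-12217, -18168), 39219), Mul(-1, Mul(214, Rational(1, 56)))) = Add(Mul(-30385, 39219), Mul(-1, Rational(107, 28))) = Add(-1191669315, Rational(-107, 28)) = Rational(-33366740927, 28)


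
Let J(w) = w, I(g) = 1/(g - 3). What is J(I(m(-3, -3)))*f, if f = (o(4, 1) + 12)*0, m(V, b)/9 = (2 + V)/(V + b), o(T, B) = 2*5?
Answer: 0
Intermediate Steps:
o(T, B) = 10
m(V, b) = 9*(2 + V)/(V + b) (m(V, b) = 9*((2 + V)/(V + b)) = 9*(2 + V)/(V + b))
I(g) = 1/(-3 + g)
f = 0 (f = (10 + 12)*0 = 22*0 = 0)
J(I(m(-3, -3)))*f = 0/(-3 + 9*(2 - 3)/(-3 - 3)) = 0/(-3 + 9*(-1)/(-6)) = 0/(-3 + 9*(-⅙)*(-1)) = 0/(-3 + 3/2) = 0/(-3/2) = -⅔*0 = 0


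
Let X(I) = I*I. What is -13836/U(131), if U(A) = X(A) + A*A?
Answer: -6918/17161 ≈ -0.40312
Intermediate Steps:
X(I) = I**2
U(A) = 2*A**2 (U(A) = A**2 + A*A = A**2 + A**2 = 2*A**2)
-13836/U(131) = -13836/(2*131**2) = -13836/(2*17161) = -13836/34322 = -13836*1/34322 = -6918/17161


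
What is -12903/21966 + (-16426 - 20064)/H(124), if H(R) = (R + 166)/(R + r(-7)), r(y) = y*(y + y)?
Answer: -5931515845/212338 ≈ -27934.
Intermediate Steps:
r(y) = 2*y² (r(y) = y*(2*y) = 2*y²)
H(R) = (166 + R)/(98 + R) (H(R) = (R + 166)/(R + 2*(-7)²) = (166 + R)/(R + 2*49) = (166 + R)/(R + 98) = (166 + R)/(98 + R))
-12903/21966 + (-16426 - 20064)/H(124) = -12903/21966 + (-16426 - 20064)/(((166 + 124)/(98 + 124))) = -12903*1/21966 - 36490/(290/222) = -4301/7322 - 36490/((1/222)*290) = -4301/7322 - 36490/145/111 = -4301/7322 - 36490*111/145 = -4301/7322 - 810078/29 = -5931515845/212338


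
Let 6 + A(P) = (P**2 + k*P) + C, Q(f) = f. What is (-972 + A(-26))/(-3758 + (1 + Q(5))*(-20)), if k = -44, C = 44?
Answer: -443/1939 ≈ -0.22847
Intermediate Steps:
A(P) = 38 + P**2 - 44*P (A(P) = -6 + ((P**2 - 44*P) + 44) = -6 + (44 + P**2 - 44*P) = 38 + P**2 - 44*P)
(-972 + A(-26))/(-3758 + (1 + Q(5))*(-20)) = (-972 + (38 + (-26)**2 - 44*(-26)))/(-3758 + (1 + 5)*(-20)) = (-972 + (38 + 676 + 1144))/(-3758 + 6*(-20)) = (-972 + 1858)/(-3758 - 120) = 886/(-3878) = 886*(-1/3878) = -443/1939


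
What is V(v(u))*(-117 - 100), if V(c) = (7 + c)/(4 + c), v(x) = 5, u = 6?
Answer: -868/3 ≈ -289.33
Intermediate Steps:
V(c) = (7 + c)/(4 + c)
V(v(u))*(-117 - 100) = ((7 + 5)/(4 + 5))*(-117 - 100) = (12/9)*(-217) = ((⅑)*12)*(-217) = (4/3)*(-217) = -868/3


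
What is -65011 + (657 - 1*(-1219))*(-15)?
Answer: -93151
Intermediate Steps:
-65011 + (657 - 1*(-1219))*(-15) = -65011 + (657 + 1219)*(-15) = -65011 + 1876*(-15) = -65011 - 28140 = -93151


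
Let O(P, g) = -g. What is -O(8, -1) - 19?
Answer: -20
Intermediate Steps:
-O(8, -1) - 19 = -(-1)*(-1) - 19 = -1*1 - 19 = -1 - 19 = -20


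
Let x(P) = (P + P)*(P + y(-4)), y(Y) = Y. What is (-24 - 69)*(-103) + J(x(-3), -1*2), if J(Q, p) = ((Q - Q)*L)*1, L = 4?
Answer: 9579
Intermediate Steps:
x(P) = 2*P*(-4 + P) (x(P) = (P + P)*(P - 4) = (2*P)*(-4 + P) = 2*P*(-4 + P))
J(Q, p) = 0 (J(Q, p) = ((Q - Q)*4)*1 = (0*4)*1 = 0*1 = 0)
(-24 - 69)*(-103) + J(x(-3), -1*2) = (-24 - 69)*(-103) + 0 = -93*(-103) + 0 = 9579 + 0 = 9579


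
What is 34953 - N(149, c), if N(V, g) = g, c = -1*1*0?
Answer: 34953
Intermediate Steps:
c = 0 (c = -1*0 = 0)
34953 - N(149, c) = 34953 - 1*0 = 34953 + 0 = 34953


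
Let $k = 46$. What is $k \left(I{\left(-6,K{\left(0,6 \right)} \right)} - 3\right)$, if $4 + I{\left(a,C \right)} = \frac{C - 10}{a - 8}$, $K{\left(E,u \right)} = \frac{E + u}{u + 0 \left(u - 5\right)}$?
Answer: $- \frac{2047}{7} \approx -292.43$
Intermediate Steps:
$K{\left(E,u \right)} = \frac{E + u}{u}$ ($K{\left(E,u \right)} = \frac{E + u}{u + 0 \left(-5 + u\right)} = \frac{E + u}{u + 0} = \frac{E + u}{u}$)
$I{\left(a,C \right)} = -4 + \frac{-10 + C}{-8 + a}$ ($I{\left(a,C \right)} = -4 + \frac{C - 10}{a - 8} = -4 + \frac{-10 + C}{-8 + a}$)
$k \left(I{\left(-6,K{\left(0,6 \right)} \right)} - 3\right) = 46 \left(\frac{22 + \frac{0 + 6}{6} - -24}{-8 - 6} - 3\right) = 46 \left(\frac{22 + \frac{1}{6} \cdot 6 + 24}{-14} - 3\right) = 46 \left(- \frac{22 + 1 + 24}{14} - 3\right) = 46 \left(\left(- \frac{1}{14}\right) 47 - 3\right) = 46 \left(- \frac{47}{14} - 3\right) = 46 \left(- \frac{89}{14}\right) = - \frac{2047}{7}$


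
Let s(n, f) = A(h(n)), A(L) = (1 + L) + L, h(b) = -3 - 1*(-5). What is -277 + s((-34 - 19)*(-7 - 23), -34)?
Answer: -272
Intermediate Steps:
h(b) = 2 (h(b) = -3 + 5 = 2)
A(L) = 1 + 2*L
s(n, f) = 5 (s(n, f) = 1 + 2*2 = 1 + 4 = 5)
-277 + s((-34 - 19)*(-7 - 23), -34) = -277 + 5 = -272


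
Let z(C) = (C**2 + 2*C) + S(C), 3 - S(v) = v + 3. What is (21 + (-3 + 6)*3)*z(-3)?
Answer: 180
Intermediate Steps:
S(v) = -v (S(v) = 3 - (v + 3) = 3 - (3 + v) = 3 + (-3 - v) = -v)
z(C) = C + C**2 (z(C) = (C**2 + 2*C) - C = C + C**2)
(21 + (-3 + 6)*3)*z(-3) = (21 + (-3 + 6)*3)*(-3*(1 - 3)) = (21 + 3*3)*(-3*(-2)) = (21 + 9)*6 = 30*6 = 180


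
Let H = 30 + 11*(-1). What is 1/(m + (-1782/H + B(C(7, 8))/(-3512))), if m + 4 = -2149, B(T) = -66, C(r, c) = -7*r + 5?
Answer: -33364/74961257 ≈ -0.00044508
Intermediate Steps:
C(r, c) = 5 - 7*r
m = -2153 (m = -4 - 2149 = -2153)
H = 19 (H = 30 - 11 = 19)
1/(m + (-1782/H + B(C(7, 8))/(-3512))) = 1/(-2153 + (-1782/19 - 66/(-3512))) = 1/(-2153 + (-1782*1/19 - 66*(-1/3512))) = 1/(-2153 + (-1782/19 + 33/1756)) = 1/(-2153 - 3128565/33364) = 1/(-74961257/33364) = -33364/74961257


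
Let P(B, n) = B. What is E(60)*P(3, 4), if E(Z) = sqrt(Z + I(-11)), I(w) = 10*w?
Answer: 15*I*sqrt(2) ≈ 21.213*I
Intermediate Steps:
E(Z) = sqrt(-110 + Z) (E(Z) = sqrt(Z + 10*(-11)) = sqrt(Z - 110) = sqrt(-110 + Z))
E(60)*P(3, 4) = sqrt(-110 + 60)*3 = sqrt(-50)*3 = (5*I*sqrt(2))*3 = 15*I*sqrt(2)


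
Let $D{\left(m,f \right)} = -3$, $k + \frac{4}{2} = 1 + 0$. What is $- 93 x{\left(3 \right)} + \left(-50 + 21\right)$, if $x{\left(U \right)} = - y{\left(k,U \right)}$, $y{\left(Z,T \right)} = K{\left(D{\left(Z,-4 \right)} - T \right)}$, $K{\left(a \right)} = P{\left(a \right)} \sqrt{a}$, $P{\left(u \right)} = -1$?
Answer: $-29 - 93 i \sqrt{6} \approx -29.0 - 227.8 i$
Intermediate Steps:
$k = -1$ ($k = -2 + \left(1 + 0\right) = -2 + 1 = -1$)
$K{\left(a \right)} = - \sqrt{a}$
$y{\left(Z,T \right)} = - \sqrt{-3 - T}$
$x{\left(U \right)} = \sqrt{-3 - U}$ ($x{\left(U \right)} = - \left(-1\right) \sqrt{-3 - U} = \sqrt{-3 - U}$)
$- 93 x{\left(3 \right)} + \left(-50 + 21\right) = - 93 \sqrt{-3 - 3} + \left(-50 + 21\right) = - 93 \sqrt{-3 - 3} - 29 = - 93 \sqrt{-6} - 29 = - 93 i \sqrt{6} - 29 = -29 - 93 i \sqrt{6}$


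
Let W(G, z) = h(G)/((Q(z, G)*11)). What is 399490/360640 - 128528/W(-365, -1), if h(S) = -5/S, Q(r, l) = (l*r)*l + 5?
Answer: 70836742021934667/5152 ≈ 1.3749e+13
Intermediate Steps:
Q(r, l) = 5 + r*l² (Q(r, l) = r*l² + 5 = 5 + r*l²)
W(G, z) = -5/(G*(55 + 11*z*G²)) (W(G, z) = (-5/G)/(((5 + z*G²)*11)) = (-5/G)/(55 + 11*z*G²) = -5/(G*(55 + 11*z*G²)))
399490/360640 - 128528/W(-365, -1) = 399490/360640 - 128528/((-5/11/(-365*(5 - 1*(-365)²)))) = 399490*(1/360640) - 128528/((-5/11*(-1/365)/(5 - 1*133225))) = 5707/5152 - 128528/((-5/11*(-1/365)/(5 - 133225))) = 5707/5152 - 128528/((-5/11*(-1/365)/(-133220))) = 5707/5152 - 128528/((-5/11*(-1/365)*(-1/133220))) = 5707/5152 - 128528/(-1/106975660) = 5707/5152 - 128528*(-106975660) = 5707/5152 + 13749367628480 = 70836742021934667/5152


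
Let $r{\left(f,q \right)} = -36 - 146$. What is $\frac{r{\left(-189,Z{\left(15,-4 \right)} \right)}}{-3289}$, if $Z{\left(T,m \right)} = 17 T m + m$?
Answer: $\frac{14}{253} \approx 0.055336$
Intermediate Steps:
$Z{\left(T,m \right)} = m + 17 T m$ ($Z{\left(T,m \right)} = 17 T m + m = m + 17 T m$)
$r{\left(f,q \right)} = -182$
$\frac{r{\left(-189,Z{\left(15,-4 \right)} \right)}}{-3289} = - \frac{182}{-3289} = \left(-182\right) \left(- \frac{1}{3289}\right) = \frac{14}{253}$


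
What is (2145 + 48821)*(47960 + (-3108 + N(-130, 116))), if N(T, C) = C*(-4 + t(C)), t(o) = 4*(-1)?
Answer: 2238630584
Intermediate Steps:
t(o) = -4
N(T, C) = -8*C (N(T, C) = C*(-4 - 4) = C*(-8) = -8*C)
(2145 + 48821)*(47960 + (-3108 + N(-130, 116))) = (2145 + 48821)*(47960 + (-3108 - 8*116)) = 50966*(47960 + (-3108 - 928)) = 50966*(47960 - 4036) = 50966*43924 = 2238630584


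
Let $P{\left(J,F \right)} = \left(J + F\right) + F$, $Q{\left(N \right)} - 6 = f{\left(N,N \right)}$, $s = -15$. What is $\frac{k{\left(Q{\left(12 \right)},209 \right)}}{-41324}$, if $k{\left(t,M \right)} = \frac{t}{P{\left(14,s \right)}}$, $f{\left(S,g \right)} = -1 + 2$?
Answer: $\frac{7}{661184} \approx 1.0587 \cdot 10^{-5}$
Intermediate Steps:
$f{\left(S,g \right)} = 1$
$Q{\left(N \right)} = 7$ ($Q{\left(N \right)} = 6 + 1 = 7$)
$P{\left(J,F \right)} = J + 2 F$ ($P{\left(J,F \right)} = \left(F + J\right) + F = J + 2 F$)
$k{\left(t,M \right)} = - \frac{t}{16}$ ($k{\left(t,M \right)} = \frac{t}{14 + 2 \left(-15\right)} = \frac{t}{14 - 30} = \frac{t}{-16} = t \left(- \frac{1}{16}\right) = - \frac{t}{16}$)
$\frac{k{\left(Q{\left(12 \right)},209 \right)}}{-41324} = \frac{\left(- \frac{1}{16}\right) 7}{-41324} = \left(- \frac{7}{16}\right) \left(- \frac{1}{41324}\right) = \frac{7}{661184}$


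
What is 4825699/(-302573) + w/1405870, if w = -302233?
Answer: -6875752998639/425378303510 ≈ -16.164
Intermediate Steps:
4825699/(-302573) + w/1405870 = 4825699/(-302573) - 302233/1405870 = 4825699*(-1/302573) - 302233*1/1405870 = -4825699/302573 - 302233/1405870 = -6875752998639/425378303510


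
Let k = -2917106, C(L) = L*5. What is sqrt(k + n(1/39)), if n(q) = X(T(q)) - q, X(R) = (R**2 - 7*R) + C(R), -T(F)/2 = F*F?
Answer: I*sqrt(6748552674977)/1521 ≈ 1708.0*I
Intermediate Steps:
C(L) = 5*L
T(F) = -2*F**2 (T(F) = -2*F*F = -2*F**2)
X(R) = R**2 - 2*R (X(R) = (R**2 - 7*R) + 5*R = R**2 - 2*R)
n(q) = -q - 2*q**2*(-2 - 2*q**2) (n(q) = (-2*q**2)*(-2 - 2*q**2) - q = -2*q**2*(-2 - 2*q**2) - q = -q - 2*q**2*(-2 - 2*q**2))
sqrt(k + n(1/39)) = sqrt(-2917106 + (-1 + 4/39 + 4*(1/39)**3)/39) = sqrt(-2917106 + (-1 + 4*(1/39) + 4*(1/39)**3)/39) = sqrt(-2917106 + (-1 + 4/39 + 4*(1/59319))/39) = sqrt(-2917106 + (-1 + 4/39 + 4/59319)/39) = sqrt(-2917106 + (1/39)*(-53231/59319)) = sqrt(-2917106 - 53231/2313441) = sqrt(-6748552674977/2313441) = I*sqrt(6748552674977)/1521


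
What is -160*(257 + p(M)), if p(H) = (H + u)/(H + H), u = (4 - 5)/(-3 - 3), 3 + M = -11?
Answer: -865180/21 ≈ -41199.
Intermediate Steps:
M = -14 (M = -3 - 11 = -14)
u = 1/6 (u = -1/(-6) = -1*(-1/6) = 1/6 ≈ 0.16667)
p(H) = (1/6 + H)/(2*H) (p(H) = (H + 1/6)/(H + H) = (1/6 + H)/((2*H)) = (1/6 + H)*(1/(2*H)) = (1/6 + H)/(2*H))
-160*(257 + p(M)) = -160*(257 + (1/12)*(1 + 6*(-14))/(-14)) = -160*(257 + (1/12)*(-1/14)*(1 - 84)) = -160*(257 + (1/12)*(-1/14)*(-83)) = -160*(257 + 83/168) = -160*43259/168 = -865180/21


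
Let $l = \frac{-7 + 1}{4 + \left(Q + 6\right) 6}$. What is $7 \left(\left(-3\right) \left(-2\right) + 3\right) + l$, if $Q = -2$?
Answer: $\frac{879}{14} \approx 62.786$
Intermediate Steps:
$l = - \frac{3}{14}$ ($l = \frac{-7 + 1}{4 + \left(-2 + 6\right) 6} = - \frac{6}{4 + 4 \cdot 6} = - \frac{6}{4 + 24} = - \frac{6}{28} = \left(-6\right) \frac{1}{28} = - \frac{3}{14} \approx -0.21429$)
$7 \left(\left(-3\right) \left(-2\right) + 3\right) + l = 7 \left(\left(-3\right) \left(-2\right) + 3\right) - \frac{3}{14} = 7 \left(6 + 3\right) - \frac{3}{14} = 7 \cdot 9 - \frac{3}{14} = 63 - \frac{3}{14} = \frac{879}{14}$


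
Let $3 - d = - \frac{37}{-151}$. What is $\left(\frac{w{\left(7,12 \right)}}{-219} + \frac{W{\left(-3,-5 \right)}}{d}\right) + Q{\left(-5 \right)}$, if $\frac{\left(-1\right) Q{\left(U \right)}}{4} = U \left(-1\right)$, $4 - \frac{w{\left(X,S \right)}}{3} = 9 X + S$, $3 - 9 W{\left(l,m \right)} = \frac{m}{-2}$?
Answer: $- \frac{10389809}{546624} \approx -19.007$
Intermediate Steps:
$W{\left(l,m \right)} = \frac{1}{3} + \frac{m}{18}$ ($W{\left(l,m \right)} = \frac{1}{3} - \frac{m \frac{1}{-2}}{9} = \frac{1}{3} - \frac{m \left(- \frac{1}{2}\right)}{9} = \frac{1}{3} - \frac{\left(- \frac{1}{2}\right) m}{9} = \frac{1}{3} + \frac{m}{18}$)
$w{\left(X,S \right)} = 12 - 27 X - 3 S$ ($w{\left(X,S \right)} = 12 - 3 \left(9 X + S\right) = 12 - 3 \left(S + 9 X\right) = 12 - \left(3 S + 27 X\right) = 12 - 27 X - 3 S$)
$d = \frac{416}{151}$ ($d = 3 - - \frac{37}{-151} = 3 - \left(-37\right) \left(- \frac{1}{151}\right) = 3 - \frac{37}{151} = \frac{416}{151} \approx 2.755$)
$Q{\left(U \right)} = 4 U$ ($Q{\left(U \right)} = - 4 U \left(-1\right) = - 4 \left(- U\right) = 4 U$)
$\left(\frac{w{\left(7,12 \right)}}{-219} + \frac{W{\left(-3,-5 \right)}}{d}\right) + Q{\left(-5 \right)} = \left(\frac{12 - 189 - 36}{-219} + \frac{\frac{1}{3} + \frac{1}{18} \left(-5\right)}{\frac{416}{151}}\right) + 4 \left(-5\right) = \left(\left(12 - 189 - 36\right) \left(- \frac{1}{219}\right) + \left(\frac{1}{3} - \frac{5}{18}\right) \frac{151}{416}\right) - 20 = \left(\left(-213\right) \left(- \frac{1}{219}\right) + \frac{1}{18} \cdot \frac{151}{416}\right) - 20 = \left(\frac{71}{73} + \frac{151}{7488}\right) - 20 = \frac{542671}{546624} - 20 = - \frac{10389809}{546624}$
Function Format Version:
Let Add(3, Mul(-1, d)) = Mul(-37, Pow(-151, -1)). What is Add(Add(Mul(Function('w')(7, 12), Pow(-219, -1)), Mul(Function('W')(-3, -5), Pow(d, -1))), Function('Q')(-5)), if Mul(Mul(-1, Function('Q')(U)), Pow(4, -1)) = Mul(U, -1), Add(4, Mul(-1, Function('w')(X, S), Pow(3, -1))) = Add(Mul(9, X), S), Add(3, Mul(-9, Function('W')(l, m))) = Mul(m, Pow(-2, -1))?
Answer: Rational(-10389809, 546624) ≈ -19.007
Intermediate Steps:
Function('W')(l, m) = Add(Rational(1, 3), Mul(Rational(1, 18), m)) (Function('W')(l, m) = Add(Rational(1, 3), Mul(Rational(-1, 9), Mul(m, Pow(-2, -1)))) = Add(Rational(1, 3), Mul(Rational(-1, 9), Mul(m, Rational(-1, 2)))) = Add(Rational(1, 3), Mul(Rational(-1, 9), Mul(Rational(-1, 2), m))) = Add(Rational(1, 3), Mul(Rational(1, 18), m)))
Function('w')(X, S) = Add(12, Mul(-27, X), Mul(-3, S)) (Function('w')(X, S) = Add(12, Mul(-3, Add(Mul(9, X), S))) = Add(12, Mul(-3, Add(S, Mul(9, X)))) = Add(12, Add(Mul(-27, X), Mul(-3, S))) = Add(12, Mul(-27, X), Mul(-3, S)))
d = Rational(416, 151) (d = Add(3, Mul(-1, Mul(-37, Pow(-151, -1)))) = Add(3, Mul(-1, Mul(-37, Rational(-1, 151)))) = Add(3, Mul(-1, Rational(37, 151))) = Add(3, Rational(-37, 151)) = Rational(416, 151) ≈ 2.7550)
Function('Q')(U) = Mul(4, U) (Function('Q')(U) = Mul(-4, Mul(U, -1)) = Mul(-4, Mul(-1, U)) = Mul(4, U))
Add(Add(Mul(Function('w')(7, 12), Pow(-219, -1)), Mul(Function('W')(-3, -5), Pow(d, -1))), Function('Q')(-5)) = Add(Add(Mul(Add(12, Mul(-27, 7), Mul(-3, 12)), Pow(-219, -1)), Mul(Add(Rational(1, 3), Mul(Rational(1, 18), -5)), Pow(Rational(416, 151), -1))), Mul(4, -5)) = Add(Add(Mul(Add(12, -189, -36), Rational(-1, 219)), Mul(Add(Rational(1, 3), Rational(-5, 18)), Rational(151, 416))), -20) = Add(Add(Mul(-213, Rational(-1, 219)), Mul(Rational(1, 18), Rational(151, 416))), -20) = Add(Add(Rational(71, 73), Rational(151, 7488)), -20) = Add(Rational(542671, 546624), -20) = Rational(-10389809, 546624)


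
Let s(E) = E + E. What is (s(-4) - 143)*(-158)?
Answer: 23858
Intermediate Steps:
s(E) = 2*E
(s(-4) - 143)*(-158) = (2*(-4) - 143)*(-158) = (-8 - 143)*(-158) = -151*(-158) = 23858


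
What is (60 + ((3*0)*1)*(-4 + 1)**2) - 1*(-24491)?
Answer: 24551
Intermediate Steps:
(60 + ((3*0)*1)*(-4 + 1)**2) - 1*(-24491) = (60 + (0*1)*(-3)**2) + 24491 = (60 + 0*9) + 24491 = (60 + 0) + 24491 = 60 + 24491 = 24551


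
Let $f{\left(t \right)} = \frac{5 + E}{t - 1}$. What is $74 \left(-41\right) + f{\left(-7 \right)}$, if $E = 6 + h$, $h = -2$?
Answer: $- \frac{24281}{8} \approx -3035.1$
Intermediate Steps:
$E = 4$ ($E = 6 - 2 = 4$)
$f{\left(t \right)} = \frac{9}{-1 + t}$ ($f{\left(t \right)} = \frac{5 + 4}{t - 1} = \frac{9}{-1 + t}$)
$74 \left(-41\right) + f{\left(-7 \right)} = 74 \left(-41\right) + \frac{9}{-1 - 7} = -3034 + \frac{9}{-8} = -3034 + 9 \left(- \frac{1}{8}\right) = -3034 - \frac{9}{8} = - \frac{24281}{8}$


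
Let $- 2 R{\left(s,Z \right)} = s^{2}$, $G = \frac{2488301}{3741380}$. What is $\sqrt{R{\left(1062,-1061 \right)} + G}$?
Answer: $\frac{i \sqrt{1973432039976565355}}{1870690} \approx 750.95 i$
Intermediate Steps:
$G = \frac{2488301}{3741380}$ ($G = 2488301 \cdot \frac{1}{3741380} = \frac{2488301}{3741380} \approx 0.66508$)
$R{\left(s,Z \right)} = - \frac{s^{2}}{2}$
$\sqrt{R{\left(1062,-1061 \right)} + G} = \sqrt{- \frac{1062^{2}}{2} + \frac{2488301}{3741380}} = \sqrt{\left(- \frac{1}{2}\right) 1127844 + \frac{2488301}{3741380}} = \sqrt{-563922 + \frac{2488301}{3741380}} = \sqrt{- \frac{2109844004059}{3741380}} = \frac{i \sqrt{1973432039976565355}}{1870690}$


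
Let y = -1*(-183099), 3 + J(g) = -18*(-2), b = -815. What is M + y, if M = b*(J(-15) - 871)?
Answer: 866069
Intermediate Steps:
J(g) = 33 (J(g) = -3 - 18*(-2) = -3 + 36 = 33)
M = 682970 (M = -815*(33 - 871) = -815*(-838) = 682970)
y = 183099
M + y = 682970 + 183099 = 866069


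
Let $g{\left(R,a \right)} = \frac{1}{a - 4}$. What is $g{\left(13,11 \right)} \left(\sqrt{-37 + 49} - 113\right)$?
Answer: $- \frac{113}{7} + \frac{2 \sqrt{3}}{7} \approx -15.648$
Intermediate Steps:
$g{\left(R,a \right)} = \frac{1}{-4 + a}$
$g{\left(13,11 \right)} \left(\sqrt{-37 + 49} - 113\right) = \frac{\sqrt{-37 + 49} - 113}{-4 + 11} = \frac{\sqrt{12} - 113}{7} = \frac{2 \sqrt{3} - 113}{7} = \frac{-113 + 2 \sqrt{3}}{7} = - \frac{113}{7} + \frac{2 \sqrt{3}}{7}$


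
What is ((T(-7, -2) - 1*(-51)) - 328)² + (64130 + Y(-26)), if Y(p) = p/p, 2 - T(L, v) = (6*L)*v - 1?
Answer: 192295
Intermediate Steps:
T(L, v) = 3 - 6*L*v (T(L, v) = 2 - ((6*L)*v - 1) = 2 - (6*L*v - 1) = 2 - (-1 + 6*L*v) = 2 + (1 - 6*L*v) = 3 - 6*L*v)
Y(p) = 1
((T(-7, -2) - 1*(-51)) - 328)² + (64130 + Y(-26)) = (((3 - 6*(-7)*(-2)) - 1*(-51)) - 328)² + (64130 + 1) = (((3 - 84) + 51) - 328)² + 64131 = ((-81 + 51) - 328)² + 64131 = (-30 - 328)² + 64131 = (-358)² + 64131 = 128164 + 64131 = 192295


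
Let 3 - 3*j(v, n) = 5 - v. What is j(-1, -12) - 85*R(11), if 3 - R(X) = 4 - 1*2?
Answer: -86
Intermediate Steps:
j(v, n) = -2/3 + v/3 (j(v, n) = 1 - (5 - v)/3 = 1 + (-5/3 + v/3) = -2/3 + v/3)
R(X) = 1 (R(X) = 3 - (4 - 1*2) = 3 - (4 - 2) = 3 - 1*2 = 3 - 2 = 1)
j(-1, -12) - 85*R(11) = (-2/3 + (1/3)*(-1)) - 85*1 = (-2/3 - 1/3) - 85 = -1 - 85 = -86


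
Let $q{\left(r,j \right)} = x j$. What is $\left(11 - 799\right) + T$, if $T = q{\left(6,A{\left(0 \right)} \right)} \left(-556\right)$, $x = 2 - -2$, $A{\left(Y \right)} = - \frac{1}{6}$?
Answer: $- \frac{1252}{3} \approx -417.33$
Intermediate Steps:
$A{\left(Y \right)} = - \frac{1}{6}$ ($A{\left(Y \right)} = \left(-1\right) \frac{1}{6} = - \frac{1}{6}$)
$x = 4$ ($x = 2 + 2 = 4$)
$q{\left(r,j \right)} = 4 j$
$T = \frac{1112}{3}$ ($T = 4 \left(- \frac{1}{6}\right) \left(-556\right) = \left(- \frac{2}{3}\right) \left(-556\right) = \frac{1112}{3} \approx 370.67$)
$\left(11 - 799\right) + T = \left(11 - 799\right) + \frac{1112}{3} = -788 + \frac{1112}{3} = - \frac{1252}{3}$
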